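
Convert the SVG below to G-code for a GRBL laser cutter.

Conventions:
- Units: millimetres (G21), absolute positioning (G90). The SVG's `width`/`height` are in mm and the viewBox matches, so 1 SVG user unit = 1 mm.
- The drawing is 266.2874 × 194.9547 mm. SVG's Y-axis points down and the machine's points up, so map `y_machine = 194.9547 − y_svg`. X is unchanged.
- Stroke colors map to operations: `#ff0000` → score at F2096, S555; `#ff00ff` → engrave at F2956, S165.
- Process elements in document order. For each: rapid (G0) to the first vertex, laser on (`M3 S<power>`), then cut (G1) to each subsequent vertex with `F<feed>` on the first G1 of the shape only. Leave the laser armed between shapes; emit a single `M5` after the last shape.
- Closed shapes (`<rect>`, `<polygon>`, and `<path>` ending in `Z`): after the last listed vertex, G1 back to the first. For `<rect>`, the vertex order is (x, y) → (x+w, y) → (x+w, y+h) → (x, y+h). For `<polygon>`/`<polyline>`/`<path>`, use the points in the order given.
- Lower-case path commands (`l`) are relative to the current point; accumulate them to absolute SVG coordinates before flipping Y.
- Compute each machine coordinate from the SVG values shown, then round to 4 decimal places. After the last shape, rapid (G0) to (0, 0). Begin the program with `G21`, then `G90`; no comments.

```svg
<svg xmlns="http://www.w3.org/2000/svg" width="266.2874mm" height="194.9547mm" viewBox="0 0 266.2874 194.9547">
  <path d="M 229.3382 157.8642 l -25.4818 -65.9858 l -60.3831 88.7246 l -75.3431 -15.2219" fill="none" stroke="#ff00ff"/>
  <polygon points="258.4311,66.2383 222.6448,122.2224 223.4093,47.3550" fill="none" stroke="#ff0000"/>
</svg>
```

viewBox `0 0 266.2874 194.9547` with mm width/height → 1 unit = 1 mm. Flip: y_m = 194.9547 − y_svg.

**Shape 1** — `<path>` open polyline, stroke `#ff00ff` → engrave (S165, F2956). Machine vertices: (229.3382,37.0905) → (203.8564,103.0763) → (143.4733,14.3517) → (68.1302,29.5736). Open path.

**Shape 2** — `<polygon>` closed polygon, stroke `#ff0000` → score (S555, F2096). Machine vertices: (258.4311,128.7164) → (222.6448,72.7323) → (223.4093,147.5997) → (258.4311,128.7164). Closed: final G1 returns to the first vertex.

G21
G90
G0 X229.3382 Y37.0905
M3 S165
G1 X203.8564 Y103.0763 F2956
G1 X143.4733 Y14.3517
G1 X68.1302 Y29.5736
G0 X258.4311 Y128.7164
M3 S555
G1 X222.6448 Y72.7323 F2096
G1 X223.4093 Y147.5997
G1 X258.4311 Y128.7164
M5
G0 X0.0000 Y0.0000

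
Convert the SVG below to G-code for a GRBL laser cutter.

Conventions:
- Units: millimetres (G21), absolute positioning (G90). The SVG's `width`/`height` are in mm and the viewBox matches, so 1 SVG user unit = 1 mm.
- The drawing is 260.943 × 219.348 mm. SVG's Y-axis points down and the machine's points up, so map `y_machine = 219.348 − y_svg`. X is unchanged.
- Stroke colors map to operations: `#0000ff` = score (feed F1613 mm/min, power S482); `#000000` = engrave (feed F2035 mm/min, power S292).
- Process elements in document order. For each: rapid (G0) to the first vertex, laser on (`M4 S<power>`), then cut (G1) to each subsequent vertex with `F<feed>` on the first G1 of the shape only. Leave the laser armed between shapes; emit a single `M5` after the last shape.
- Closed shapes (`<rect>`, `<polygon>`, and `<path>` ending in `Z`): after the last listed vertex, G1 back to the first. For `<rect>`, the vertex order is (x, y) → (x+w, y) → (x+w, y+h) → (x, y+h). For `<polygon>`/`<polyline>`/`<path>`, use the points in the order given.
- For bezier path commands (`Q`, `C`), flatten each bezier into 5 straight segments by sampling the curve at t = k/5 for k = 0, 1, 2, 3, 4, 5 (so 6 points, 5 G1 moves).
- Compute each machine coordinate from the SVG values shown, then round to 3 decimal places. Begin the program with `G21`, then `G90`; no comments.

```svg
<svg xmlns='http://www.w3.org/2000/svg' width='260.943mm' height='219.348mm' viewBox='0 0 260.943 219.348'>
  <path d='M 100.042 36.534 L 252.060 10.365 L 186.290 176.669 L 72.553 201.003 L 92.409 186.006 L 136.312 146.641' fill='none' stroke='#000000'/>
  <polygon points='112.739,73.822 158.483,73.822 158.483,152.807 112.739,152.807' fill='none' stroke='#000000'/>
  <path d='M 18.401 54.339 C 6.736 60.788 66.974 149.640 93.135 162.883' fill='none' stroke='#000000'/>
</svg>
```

G21
G90
G0 X100.042 Y182.814
M4 S292
G1 X252.060 Y208.983 F2035
G1 X186.290 Y42.679
G1 X72.553 Y18.345
G1 X92.409 Y33.342
G1 X136.312 Y72.707
G0 X112.739 Y145.526
M4 S292
G1 X158.483 Y145.526 F2035
G1 X158.483 Y66.541
G1 X112.739 Y66.541
G1 X112.739 Y145.526
G0 X18.401 Y165.009
M4 S292
G1 X19.183 Y152.515 F2035
G1 X32.134 Y127.830
G1 X52.168 Y98.536
G1 X74.197 Y72.220
G1 X93.135 Y56.465
M5

1 u = 1 mm; y_m = 219.348 − y.

[1] `<path>` open polyline, #000000→engrave S292 F2035: (100.042,182.814) → (252.060,208.983) → (186.290,42.679) → (72.553,18.345) → (92.409,33.342) → (136.312,72.707)

[2] `<polygon>` rectangle, #000000→engrave S292 F2035: (112.739,145.526) → (158.483,145.526) → (158.483,66.541) → (112.739,66.541) → (112.739,145.526) (closed)

[3] `<path>` cubic bezier, #000000→engrave S292 F2035: (18.401,165.009) → (19.183,152.515) → (32.134,127.830) → (52.168,98.536) → (74.197,72.220) → (93.135,56.465)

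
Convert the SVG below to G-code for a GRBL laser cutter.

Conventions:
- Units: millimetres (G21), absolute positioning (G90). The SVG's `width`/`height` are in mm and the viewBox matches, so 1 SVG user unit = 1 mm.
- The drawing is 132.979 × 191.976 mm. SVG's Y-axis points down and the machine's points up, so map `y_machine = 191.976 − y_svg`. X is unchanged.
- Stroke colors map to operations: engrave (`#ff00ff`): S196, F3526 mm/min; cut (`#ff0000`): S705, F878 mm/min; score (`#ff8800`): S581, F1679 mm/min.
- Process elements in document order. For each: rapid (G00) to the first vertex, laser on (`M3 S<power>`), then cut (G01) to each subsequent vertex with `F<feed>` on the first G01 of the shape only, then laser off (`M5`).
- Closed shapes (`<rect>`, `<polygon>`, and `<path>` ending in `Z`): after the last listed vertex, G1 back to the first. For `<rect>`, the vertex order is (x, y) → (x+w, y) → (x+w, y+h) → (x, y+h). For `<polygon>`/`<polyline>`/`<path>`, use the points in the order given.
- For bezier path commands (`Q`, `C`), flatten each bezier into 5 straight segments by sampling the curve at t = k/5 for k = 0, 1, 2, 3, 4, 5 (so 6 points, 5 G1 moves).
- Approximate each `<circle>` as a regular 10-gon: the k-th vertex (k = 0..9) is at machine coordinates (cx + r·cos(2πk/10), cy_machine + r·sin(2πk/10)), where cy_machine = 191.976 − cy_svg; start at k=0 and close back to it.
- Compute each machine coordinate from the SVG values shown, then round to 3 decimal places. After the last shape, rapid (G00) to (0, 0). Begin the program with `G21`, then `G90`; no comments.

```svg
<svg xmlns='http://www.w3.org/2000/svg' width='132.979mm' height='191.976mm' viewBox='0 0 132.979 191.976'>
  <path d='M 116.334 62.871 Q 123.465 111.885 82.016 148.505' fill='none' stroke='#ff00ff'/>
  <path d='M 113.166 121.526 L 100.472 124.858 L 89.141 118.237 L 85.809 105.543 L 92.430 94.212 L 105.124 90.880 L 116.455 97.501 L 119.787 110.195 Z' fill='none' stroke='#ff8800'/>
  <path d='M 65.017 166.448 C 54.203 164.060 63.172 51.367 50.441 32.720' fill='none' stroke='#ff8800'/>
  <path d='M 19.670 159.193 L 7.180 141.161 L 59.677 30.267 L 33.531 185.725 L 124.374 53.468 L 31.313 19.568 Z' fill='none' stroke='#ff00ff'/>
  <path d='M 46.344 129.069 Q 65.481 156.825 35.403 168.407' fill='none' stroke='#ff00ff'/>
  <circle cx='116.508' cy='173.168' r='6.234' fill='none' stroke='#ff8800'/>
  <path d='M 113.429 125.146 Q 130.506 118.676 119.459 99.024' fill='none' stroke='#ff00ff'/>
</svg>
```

viewBox `0 0 132.979 191.976` with mm width/height → 1 unit = 1 mm. Flip: y_m = 191.976 − y_svg.

**Shape 1** — `<path>` quadratic bezier, stroke `#ff00ff` → engrave (S196, F3526). Control points (SVG): P0=(116.334,62.871), P1=(123.465,111.885), P2=(82.016,148.505); sampled at t=k/5. Machine vertices: (116.334,129.105) → (117.243,109.995) → (114.266,91.877) → (107.402,74.750) → (96.652,58.615) → (82.016,43.471). Open path.

**Shape 2** — `<path>` regular polygon, stroke `#ff8800` → score (S581, F1679). Machine vertices: (113.166,70.450) → (100.472,67.118) → (89.141,73.739) → (85.809,86.433) → (92.430,97.764) → (105.124,101.096) → (116.455,94.475) → (119.787,81.781) → (113.166,70.450). Closed: final G1 returns to the first vertex.

**Shape 3** — `<path>` cubic bezier, stroke `#ff8800` → score (S581, F1679). Control points (SVG): P0=(65.017,166.448), P1=(54.203,164.060), P2=(63.172,51.367), P3=(50.441,32.720); sampled at t=k/5. Machine vertices: (65.017,25.528) → (60.571,38.563) → (58.881,68.262) → (57.957,104.816) → (55.807,138.417) → (50.441,159.256). Open path.

**Shape 4** — `<path>` closed polygon, stroke `#ff00ff` → engrave (S196, F3526). Machine vertices: (19.670,32.783) → (7.180,50.815) → (59.677,161.709) → (33.531,6.251) → (124.374,138.508) → (31.313,172.408) → (19.670,32.783). Closed: final G1 returns to the first vertex.

**Shape 5** — `<path>` quadratic bezier, stroke `#ff00ff` → engrave (S196, F3526). Control points (SVG): P0=(46.344,129.069), P1=(65.481,156.825), P2=(35.403,168.407); sampled at t=k/5. Machine vertices: (46.344,62.907) → (52.030,52.452) → (53.779,43.290) → (51.591,35.422) → (45.466,28.849) → (35.403,23.569). Open path.

**Shape 6** — `<circle>` circle, stroke `#ff8800` → score (S581, F1679). Machine vertices: (122.742,18.808) → (121.551,22.472) → (118.434,24.737) → (114.582,24.737) → (111.465,22.472) → (110.274,18.808) → (111.465,15.144) → (114.582,12.879) → (118.434,12.879) → (121.551,15.144) → (122.742,18.808). Closed: final G1 returns to the first vertex.

**Shape 7** — `<path>` quadratic bezier, stroke `#ff00ff` → engrave (S196, F3526). Control points (SVG): P0=(113.429,125.146), P1=(130.506,118.676), P2=(119.459,99.024); sampled at t=k/5. Machine vertices: (113.429,66.830) → (119.135,69.945) → (122.591,74.115) → (123.797,79.340) → (122.753,85.618) → (119.459,92.952). Open path.

G21
G90
G00 X116.334 Y129.105
M3 S196
G01 X117.243 Y109.995 F3526
G01 X114.266 Y91.877
G01 X107.402 Y74.750
G01 X96.652 Y58.615
G01 X82.016 Y43.471
M5
G00 X113.166 Y70.450
M3 S581
G01 X100.472 Y67.118 F1679
G01 X89.141 Y73.739
G01 X85.809 Y86.433
G01 X92.430 Y97.764
G01 X105.124 Y101.096
G01 X116.455 Y94.475
G01 X119.787 Y81.781
G01 X113.166 Y70.450
M5
G00 X65.017 Y25.528
M3 S581
G01 X60.571 Y38.563 F1679
G01 X58.881 Y68.262
G01 X57.957 Y104.816
G01 X55.807 Y138.417
G01 X50.441 Y159.256
M5
G00 X19.670 Y32.783
M3 S196
G01 X7.180 Y50.815 F3526
G01 X59.677 Y161.709
G01 X33.531 Y6.251
G01 X124.374 Y138.508
G01 X31.313 Y172.408
G01 X19.670 Y32.783
M5
G00 X46.344 Y62.907
M3 S196
G01 X52.030 Y52.452 F3526
G01 X53.779 Y43.290
G01 X51.591 Y35.422
G01 X45.466 Y28.849
G01 X35.403 Y23.569
M5
G00 X122.742 Y18.808
M3 S581
G01 X121.551 Y22.472 F1679
G01 X118.434 Y24.737
G01 X114.582 Y24.737
G01 X111.465 Y22.472
G01 X110.274 Y18.808
G01 X111.465 Y15.144
G01 X114.582 Y12.879
G01 X118.434 Y12.879
G01 X121.551 Y15.144
G01 X122.742 Y18.808
M5
G00 X113.429 Y66.830
M3 S196
G01 X119.135 Y69.945 F3526
G01 X122.591 Y74.115
G01 X123.797 Y79.340
G01 X122.753 Y85.618
G01 X119.459 Y92.952
M5
G00 X0.000 Y0.000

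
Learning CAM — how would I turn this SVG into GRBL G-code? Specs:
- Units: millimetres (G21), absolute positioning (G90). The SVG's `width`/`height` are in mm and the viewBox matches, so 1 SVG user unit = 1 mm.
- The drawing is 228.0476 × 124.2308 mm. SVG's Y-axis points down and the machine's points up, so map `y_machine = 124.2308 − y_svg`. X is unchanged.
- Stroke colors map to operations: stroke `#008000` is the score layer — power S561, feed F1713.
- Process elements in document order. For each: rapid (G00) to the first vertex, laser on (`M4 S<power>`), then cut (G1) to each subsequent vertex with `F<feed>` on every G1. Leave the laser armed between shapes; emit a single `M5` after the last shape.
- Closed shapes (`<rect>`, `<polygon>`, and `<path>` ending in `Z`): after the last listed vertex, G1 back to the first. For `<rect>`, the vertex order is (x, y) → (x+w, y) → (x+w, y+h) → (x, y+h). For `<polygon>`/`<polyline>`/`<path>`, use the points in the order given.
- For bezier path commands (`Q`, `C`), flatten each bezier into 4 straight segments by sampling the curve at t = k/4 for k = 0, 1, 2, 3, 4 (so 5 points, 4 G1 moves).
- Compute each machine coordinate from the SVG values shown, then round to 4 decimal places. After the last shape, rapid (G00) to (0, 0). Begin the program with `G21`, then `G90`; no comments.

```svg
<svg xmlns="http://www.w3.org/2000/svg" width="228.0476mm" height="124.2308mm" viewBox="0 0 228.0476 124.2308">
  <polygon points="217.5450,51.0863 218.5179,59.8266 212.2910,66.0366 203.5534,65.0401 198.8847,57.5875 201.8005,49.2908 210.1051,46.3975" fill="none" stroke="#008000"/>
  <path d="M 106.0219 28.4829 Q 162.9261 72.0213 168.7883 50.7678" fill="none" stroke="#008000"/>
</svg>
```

G21
G90
G00 X217.5450 Y73.1445
M4 S561
G1 X218.5179 Y64.4042 F1713
G1 X212.2910 Y58.1942 F1713
G1 X203.5534 Y59.1907 F1713
G1 X198.8847 Y66.6433 F1713
G1 X201.8005 Y74.9400 F1713
G1 X210.1051 Y77.8333 F1713
G1 X217.5450 Y73.1445 F1713
G00 X106.0219 Y95.7479
M4 S561
G1 X131.2839 Y78.0282 F1713
G1 X150.1656 Y68.4075 F1713
G1 X162.6671 Y66.8857 F1713
G1 X168.7883 Y73.4630 F1713
M5
G00 X0.0000 Y0.0000

Since the viewBox matches the mm dimensions, user units are millimetres directly. The only transform is the Y-flip y_m = 124.2308 − y_svg.

Shape 1 is a regular polygon drawn with `<polygon>`. Its stroke #008000 means score at S561, F1713. After flipping Y the toolpath is (217.5450,73.1445) → (218.5179,64.4042) → (212.2910,58.1942) → (203.5534,59.1907) → (198.8847,66.6433) → (201.8005,74.9400) → (210.1051,77.8333) → (217.5450,73.1445), returning to the start.

Shape 2 is a quadratic bezier drawn with `<path>`. Its stroke #008000 means score at S561, F1713. After flipping Y the toolpath is (106.0219,95.7479) → (131.2839,78.0282) → (150.1656,68.4075) → (162.6671,66.8857) → (168.7883,73.4630).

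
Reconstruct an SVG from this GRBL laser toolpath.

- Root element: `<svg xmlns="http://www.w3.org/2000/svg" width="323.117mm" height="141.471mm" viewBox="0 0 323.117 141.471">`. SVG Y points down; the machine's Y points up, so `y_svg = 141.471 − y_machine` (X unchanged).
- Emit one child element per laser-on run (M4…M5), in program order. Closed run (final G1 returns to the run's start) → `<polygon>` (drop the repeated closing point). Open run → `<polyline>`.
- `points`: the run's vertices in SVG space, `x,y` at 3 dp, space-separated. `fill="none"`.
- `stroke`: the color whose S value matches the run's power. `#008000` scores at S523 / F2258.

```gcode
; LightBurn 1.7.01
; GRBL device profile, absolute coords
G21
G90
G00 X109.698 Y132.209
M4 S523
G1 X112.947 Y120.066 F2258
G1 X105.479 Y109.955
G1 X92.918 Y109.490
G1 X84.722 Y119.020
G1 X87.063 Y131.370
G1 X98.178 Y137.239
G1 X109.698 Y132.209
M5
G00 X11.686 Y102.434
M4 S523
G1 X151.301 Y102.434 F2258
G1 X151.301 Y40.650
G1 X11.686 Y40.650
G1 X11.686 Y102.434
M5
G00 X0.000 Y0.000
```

<svg xmlns="http://www.w3.org/2000/svg" width="323.117mm" height="141.471mm" viewBox="0 0 323.117 141.471">
  <polygon points="109.698,9.262 112.947,21.405 105.479,31.516 92.918,31.981 84.722,22.451 87.063,10.101 98.178,4.232" fill="none" stroke="#008000"/>
  <polygon points="11.686,39.037 151.301,39.037 151.301,100.821 11.686,100.821" fill="none" stroke="#008000"/>
</svg>

y_svg = 141.471 − y_m. Every run uses S523, so all elements get stroke `#008000` (score).

[1] closed run; points: 109.698,9.262 112.947,21.405 105.479,31.516 92.918,31.981 84.722,22.451 87.063,10.101 98.178,4.232

[2] closed run; points: 11.686,39.037 151.301,39.037 151.301,100.821 11.686,100.821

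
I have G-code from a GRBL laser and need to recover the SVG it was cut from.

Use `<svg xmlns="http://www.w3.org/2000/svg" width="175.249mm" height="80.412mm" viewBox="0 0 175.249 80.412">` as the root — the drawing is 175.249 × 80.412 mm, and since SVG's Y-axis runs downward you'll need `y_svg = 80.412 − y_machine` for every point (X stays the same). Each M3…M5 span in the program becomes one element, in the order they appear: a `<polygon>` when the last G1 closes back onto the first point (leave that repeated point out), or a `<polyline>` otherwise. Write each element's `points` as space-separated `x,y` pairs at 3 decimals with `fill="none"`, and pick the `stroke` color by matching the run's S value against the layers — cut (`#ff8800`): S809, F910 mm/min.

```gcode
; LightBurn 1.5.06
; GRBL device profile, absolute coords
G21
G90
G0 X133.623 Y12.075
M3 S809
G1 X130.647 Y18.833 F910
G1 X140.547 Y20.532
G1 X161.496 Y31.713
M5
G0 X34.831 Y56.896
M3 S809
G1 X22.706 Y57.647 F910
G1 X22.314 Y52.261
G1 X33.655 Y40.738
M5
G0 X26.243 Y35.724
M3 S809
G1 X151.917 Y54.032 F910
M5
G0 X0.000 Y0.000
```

Machine Y-up, SVG Y-down with viewBox height 80.412, so y_svg = 80.412 − y_machine; X carries over. Every run uses S809, so all elements get stroke `#ff8800` (cut).

Run 1: The run is open, so emit a `<polyline>` with points (Y-flipped): 133.623,68.337 130.647,61.579 140.547,59.880 161.496,48.699.

Run 2: The run is open, so emit a `<polyline>` with points (Y-flipped): 34.831,23.516 22.706,22.765 22.314,28.151 33.655,39.674.

Run 3: The run is open, so emit a `<polyline>` with points (Y-flipped): 26.243,44.688 151.917,26.380.

<svg xmlns="http://www.w3.org/2000/svg" width="175.249mm" height="80.412mm" viewBox="0 0 175.249 80.412">
  <polyline points="133.623,68.337 130.647,61.579 140.547,59.880 161.496,48.699" fill="none" stroke="#ff8800"/>
  <polyline points="34.831,23.516 22.706,22.765 22.314,28.151 33.655,39.674" fill="none" stroke="#ff8800"/>
  <polyline points="26.243,44.688 151.917,26.380" fill="none" stroke="#ff8800"/>
</svg>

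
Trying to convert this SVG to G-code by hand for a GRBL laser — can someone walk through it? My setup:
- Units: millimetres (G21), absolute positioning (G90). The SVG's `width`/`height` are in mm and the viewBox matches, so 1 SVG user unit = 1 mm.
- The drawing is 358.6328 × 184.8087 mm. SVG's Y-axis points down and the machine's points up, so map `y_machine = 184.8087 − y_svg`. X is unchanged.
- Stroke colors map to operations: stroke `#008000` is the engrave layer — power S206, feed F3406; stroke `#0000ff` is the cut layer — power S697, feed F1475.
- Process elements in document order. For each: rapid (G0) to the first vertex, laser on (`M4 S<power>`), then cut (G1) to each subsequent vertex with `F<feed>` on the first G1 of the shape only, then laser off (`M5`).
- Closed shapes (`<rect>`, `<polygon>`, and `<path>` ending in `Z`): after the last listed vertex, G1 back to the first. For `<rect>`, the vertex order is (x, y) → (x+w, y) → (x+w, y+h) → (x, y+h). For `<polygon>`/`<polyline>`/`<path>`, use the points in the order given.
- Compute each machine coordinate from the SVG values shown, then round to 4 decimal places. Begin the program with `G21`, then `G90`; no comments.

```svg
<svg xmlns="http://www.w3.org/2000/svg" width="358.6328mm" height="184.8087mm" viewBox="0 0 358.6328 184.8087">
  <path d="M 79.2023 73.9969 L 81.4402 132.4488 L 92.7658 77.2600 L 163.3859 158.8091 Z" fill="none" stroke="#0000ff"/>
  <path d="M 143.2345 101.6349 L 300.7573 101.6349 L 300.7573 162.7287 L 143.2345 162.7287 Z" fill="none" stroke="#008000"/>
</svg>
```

Since the viewBox matches the mm dimensions, user units are millimetres directly. The only transform is the Y-flip y_m = 184.8087 − y_svg.

Shape 1 is a closed polygon drawn with `<path>`. Its stroke #0000ff means cut at S697, F1475. After flipping Y the toolpath is (79.2023,110.8118) → (81.4402,52.3599) → (92.7658,107.5487) → (163.3859,25.9996) → (79.2023,110.8118), returning to the start.

Shape 2 is a rectangle drawn with `<path>`. Its stroke #008000 means engrave at S206, F3406. After flipping Y the toolpath is (143.2345,83.1738) → (300.7573,83.1738) → (300.7573,22.0800) → (143.2345,22.0800) → (143.2345,83.1738), returning to the start.

G21
G90
G0 X79.2023 Y110.8118
M4 S697
G1 X81.4402 Y52.3599 F1475
G1 X92.7658 Y107.5487
G1 X163.3859 Y25.9996
G1 X79.2023 Y110.8118
M5
G0 X143.2345 Y83.1738
M4 S206
G1 X300.7573 Y83.1738 F3406
G1 X300.7573 Y22.0800
G1 X143.2345 Y22.0800
G1 X143.2345 Y83.1738
M5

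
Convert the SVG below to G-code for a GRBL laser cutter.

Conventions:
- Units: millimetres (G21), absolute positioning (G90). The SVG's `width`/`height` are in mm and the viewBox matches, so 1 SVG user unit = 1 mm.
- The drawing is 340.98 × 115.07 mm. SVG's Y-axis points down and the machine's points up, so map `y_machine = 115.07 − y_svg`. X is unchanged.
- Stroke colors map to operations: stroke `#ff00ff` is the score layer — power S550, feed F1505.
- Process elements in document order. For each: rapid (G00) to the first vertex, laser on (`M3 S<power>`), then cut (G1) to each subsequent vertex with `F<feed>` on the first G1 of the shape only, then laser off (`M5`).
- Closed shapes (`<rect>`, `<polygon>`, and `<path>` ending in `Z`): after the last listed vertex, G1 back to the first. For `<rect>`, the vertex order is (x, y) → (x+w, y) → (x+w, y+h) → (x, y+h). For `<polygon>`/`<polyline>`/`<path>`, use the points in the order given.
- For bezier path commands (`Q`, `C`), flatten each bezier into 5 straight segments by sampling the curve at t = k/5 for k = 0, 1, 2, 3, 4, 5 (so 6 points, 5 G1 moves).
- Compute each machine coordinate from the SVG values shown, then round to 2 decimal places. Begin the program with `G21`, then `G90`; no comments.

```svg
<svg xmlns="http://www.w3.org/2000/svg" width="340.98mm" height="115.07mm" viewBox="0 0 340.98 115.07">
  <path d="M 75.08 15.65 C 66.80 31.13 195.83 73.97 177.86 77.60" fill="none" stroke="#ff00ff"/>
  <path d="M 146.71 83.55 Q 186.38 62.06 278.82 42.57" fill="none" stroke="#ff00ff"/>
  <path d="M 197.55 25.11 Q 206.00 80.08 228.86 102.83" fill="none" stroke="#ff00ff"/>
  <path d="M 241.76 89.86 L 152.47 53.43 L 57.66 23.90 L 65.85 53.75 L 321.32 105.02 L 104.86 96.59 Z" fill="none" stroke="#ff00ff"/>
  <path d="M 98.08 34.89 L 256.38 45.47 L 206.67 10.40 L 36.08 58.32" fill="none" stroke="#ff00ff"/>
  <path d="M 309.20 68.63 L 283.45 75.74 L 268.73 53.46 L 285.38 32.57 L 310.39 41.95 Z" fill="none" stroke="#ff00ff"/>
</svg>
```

Since the viewBox matches the mm dimensions, user units are millimetres directly. The only transform is the Y-flip y_m = 115.07 − y_svg.

Shape 1 is a cubic bezier drawn with `<path>`. Its stroke #ff00ff means score at S550, F1505. After flipping Y the toolpath is (75.08,99.42) → (84.31,87.38) → (112.86,71.97) → (147.06,56.39) → (173.28,43.82) → (177.86,37.47).

Shape 2 is a quadratic bezier drawn with `<path>`. Its stroke #ff00ff means score at S550, F1505. After flipping Y the toolpath is (146.71,31.52) → (164.69,40.04) → (186.89,48.39) → (213.31,56.59) → (243.95,64.62) → (278.82,72.50).

Shape 3 is a quadratic bezier drawn with `<path>`. Its stroke #ff00ff means score at S550, F1505. After flipping Y the toolpath is (197.55,89.96) → (201.51,69.26) → (206.62,51.14) → (212.88,35.60) → (220.29,22.63) → (228.86,12.24).

Shape 4 is a closed polygon drawn with `<path>`. Its stroke #ff00ff means score at S550, F1505. After flipping Y the toolpath is (241.76,25.21) → (152.47,61.64) → (57.66,91.17) → (65.85,61.32) → (321.32,10.05) → (104.86,18.48) → (241.76,25.21), returning to the start.

Shape 5 is a open polyline drawn with `<path>`. Its stroke #ff00ff means score at S550, F1505. After flipping Y the toolpath is (98.08,80.18) → (256.38,69.60) → (206.67,104.67) → (36.08,56.75).

Shape 6 is a regular polygon drawn with `<path>`. Its stroke #ff00ff means score at S550, F1505. After flipping Y the toolpath is (309.20,46.44) → (283.45,39.33) → (268.73,61.61) → (285.38,82.50) → (310.39,73.12) → (309.20,46.44), returning to the start.

G21
G90
G00 X75.08 Y99.42
M3 S550
G1 X84.31 Y87.38 F1505
G1 X112.86 Y71.97
G1 X147.06 Y56.39
G1 X173.28 Y43.82
G1 X177.86 Y37.47
M5
G00 X146.71 Y31.52
M3 S550
G1 X164.69 Y40.04 F1505
G1 X186.89 Y48.39
G1 X213.31 Y56.59
G1 X243.95 Y64.62
G1 X278.82 Y72.50
M5
G00 X197.55 Y89.96
M3 S550
G1 X201.51 Y69.26 F1505
G1 X206.62 Y51.14
G1 X212.88 Y35.60
G1 X220.29 Y22.63
G1 X228.86 Y12.24
M5
G00 X241.76 Y25.21
M3 S550
G1 X152.47 Y61.64 F1505
G1 X57.66 Y91.17
G1 X65.85 Y61.32
G1 X321.32 Y10.05
G1 X104.86 Y18.48
G1 X241.76 Y25.21
M5
G00 X98.08 Y80.18
M3 S550
G1 X256.38 Y69.60 F1505
G1 X206.67 Y104.67
G1 X36.08 Y56.75
M5
G00 X309.20 Y46.44
M3 S550
G1 X283.45 Y39.33 F1505
G1 X268.73 Y61.61
G1 X285.38 Y82.50
G1 X310.39 Y73.12
G1 X309.20 Y46.44
M5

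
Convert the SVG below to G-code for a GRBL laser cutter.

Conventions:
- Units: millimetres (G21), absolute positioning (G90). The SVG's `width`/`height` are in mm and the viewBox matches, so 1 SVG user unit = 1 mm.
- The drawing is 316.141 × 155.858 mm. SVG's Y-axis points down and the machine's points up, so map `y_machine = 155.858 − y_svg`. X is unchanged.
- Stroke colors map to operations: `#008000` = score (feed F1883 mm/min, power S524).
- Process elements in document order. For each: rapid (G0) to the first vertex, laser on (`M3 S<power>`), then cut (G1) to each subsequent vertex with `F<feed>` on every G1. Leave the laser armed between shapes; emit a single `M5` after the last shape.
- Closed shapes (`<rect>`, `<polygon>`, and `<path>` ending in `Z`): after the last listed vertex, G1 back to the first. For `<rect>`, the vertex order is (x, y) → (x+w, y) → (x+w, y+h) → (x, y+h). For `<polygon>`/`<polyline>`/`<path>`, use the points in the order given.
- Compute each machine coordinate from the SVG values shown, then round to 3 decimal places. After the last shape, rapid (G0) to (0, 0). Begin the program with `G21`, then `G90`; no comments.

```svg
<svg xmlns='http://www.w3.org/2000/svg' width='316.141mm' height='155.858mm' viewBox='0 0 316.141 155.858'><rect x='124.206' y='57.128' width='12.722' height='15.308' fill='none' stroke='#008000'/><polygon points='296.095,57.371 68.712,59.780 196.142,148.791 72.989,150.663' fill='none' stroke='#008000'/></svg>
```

Since the viewBox matches the mm dimensions, user units are millimetres directly. The only transform is the Y-flip y_m = 155.858 − y_svg.

Shape 1 is a rectangle drawn with `<rect>`. Its stroke #008000 means score at S524, F1883. After flipping Y the toolpath is (124.206,98.730) → (136.928,98.730) → (136.928,83.422) → (124.206,83.422) → (124.206,98.730), returning to the start.

Shape 2 is a closed polygon drawn with `<polygon>`. Its stroke #008000 means score at S524, F1883. After flipping Y the toolpath is (296.095,98.487) → (68.712,96.078) → (196.142,7.067) → (72.989,5.195) → (296.095,98.487), returning to the start.

G21
G90
G0 X124.206 Y98.730
M3 S524
G1 X136.928 Y98.730 F1883
G1 X136.928 Y83.422 F1883
G1 X124.206 Y83.422 F1883
G1 X124.206 Y98.730 F1883
G0 X296.095 Y98.487
M3 S524
G1 X68.712 Y96.078 F1883
G1 X196.142 Y7.067 F1883
G1 X72.989 Y5.195 F1883
G1 X296.095 Y98.487 F1883
M5
G0 X0.000 Y0.000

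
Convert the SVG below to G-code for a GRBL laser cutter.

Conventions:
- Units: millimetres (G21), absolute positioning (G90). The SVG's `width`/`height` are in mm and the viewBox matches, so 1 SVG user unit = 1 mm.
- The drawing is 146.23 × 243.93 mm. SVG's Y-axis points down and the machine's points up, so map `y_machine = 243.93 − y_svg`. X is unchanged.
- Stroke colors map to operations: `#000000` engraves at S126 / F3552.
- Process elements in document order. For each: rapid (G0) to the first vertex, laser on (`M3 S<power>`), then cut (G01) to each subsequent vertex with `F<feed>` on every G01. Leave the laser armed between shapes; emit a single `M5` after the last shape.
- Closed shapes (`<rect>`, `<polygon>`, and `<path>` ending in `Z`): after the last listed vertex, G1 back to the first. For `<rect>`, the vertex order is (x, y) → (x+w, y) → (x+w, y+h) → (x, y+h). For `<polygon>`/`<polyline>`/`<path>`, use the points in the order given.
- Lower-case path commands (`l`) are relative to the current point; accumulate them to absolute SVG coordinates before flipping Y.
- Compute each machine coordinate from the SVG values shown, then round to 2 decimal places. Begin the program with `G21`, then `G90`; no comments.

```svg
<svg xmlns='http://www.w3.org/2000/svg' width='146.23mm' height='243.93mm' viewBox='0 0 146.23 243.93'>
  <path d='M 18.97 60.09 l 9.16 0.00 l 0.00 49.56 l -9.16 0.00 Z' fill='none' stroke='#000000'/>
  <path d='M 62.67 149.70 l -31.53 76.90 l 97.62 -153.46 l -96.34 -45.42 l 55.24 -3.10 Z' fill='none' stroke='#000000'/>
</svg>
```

G21
G90
G0 X18.97 Y183.84
M3 S126
G01 X28.13 Y183.84 F3552
G01 X28.13 Y134.28 F3552
G01 X18.97 Y134.28 F3552
G01 X18.97 Y183.84 F3552
G0 X62.67 Y94.23
M3 S126
G01 X31.14 Y17.33 F3552
G01 X128.76 Y170.79 F3552
G01 X32.42 Y216.21 F3552
G01 X87.66 Y219.31 F3552
G01 X62.67 Y94.23 F3552
M5

1 u = 1 mm; y_m = 243.93 − y.

[1] `<path>` rectangle, #000000→engrave S126 F3552: (18.97,183.84) → (28.13,183.84) → (28.13,134.28) → (18.97,134.28) → (18.97,183.84) (closed)

[2] `<path>` closed polygon, #000000→engrave S126 F3552: (62.67,94.23) → (31.14,17.33) → (128.76,170.79) → (32.42,216.21) → (87.66,219.31) → (62.67,94.23) (closed)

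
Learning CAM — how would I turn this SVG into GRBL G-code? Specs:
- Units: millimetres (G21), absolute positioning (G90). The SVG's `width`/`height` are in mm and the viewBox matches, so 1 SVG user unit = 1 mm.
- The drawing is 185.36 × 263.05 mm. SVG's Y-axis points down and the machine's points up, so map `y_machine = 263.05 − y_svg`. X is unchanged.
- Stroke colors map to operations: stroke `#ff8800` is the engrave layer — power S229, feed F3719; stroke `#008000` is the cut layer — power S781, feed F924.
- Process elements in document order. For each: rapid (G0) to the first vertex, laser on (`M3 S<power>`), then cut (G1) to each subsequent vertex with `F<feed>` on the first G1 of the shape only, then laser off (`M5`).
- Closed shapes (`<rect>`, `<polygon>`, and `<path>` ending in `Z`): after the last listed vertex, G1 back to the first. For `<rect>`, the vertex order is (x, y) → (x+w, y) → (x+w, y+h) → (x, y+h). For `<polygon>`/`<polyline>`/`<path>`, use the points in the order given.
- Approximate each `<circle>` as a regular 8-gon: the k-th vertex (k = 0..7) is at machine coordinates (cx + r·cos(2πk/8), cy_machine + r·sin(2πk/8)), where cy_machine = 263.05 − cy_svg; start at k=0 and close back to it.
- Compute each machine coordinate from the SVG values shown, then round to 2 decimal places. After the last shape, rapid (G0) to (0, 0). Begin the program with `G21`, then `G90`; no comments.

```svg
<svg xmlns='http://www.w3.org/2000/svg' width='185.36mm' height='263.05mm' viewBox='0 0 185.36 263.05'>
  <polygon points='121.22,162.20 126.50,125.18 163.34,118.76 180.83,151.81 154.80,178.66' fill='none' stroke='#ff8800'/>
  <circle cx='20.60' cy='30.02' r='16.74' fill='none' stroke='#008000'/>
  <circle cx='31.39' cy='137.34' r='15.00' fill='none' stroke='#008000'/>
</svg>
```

G21
G90
G0 X121.22 Y100.85
M3 S229
G1 X126.50 Y137.87 F3719
G1 X163.34 Y144.29
G1 X180.83 Y111.24
G1 X154.80 Y84.39
G1 X121.22 Y100.85
M5
G0 X37.34 Y233.03
M3 S781
G1 X32.44 Y244.87 F924
G1 X20.60 Y249.77
G1 X8.76 Y244.87
G1 X3.86 Y233.03
G1 X8.76 Y221.19
G1 X20.60 Y216.29
G1 X32.44 Y221.19
G1 X37.34 Y233.03
M5
G0 X46.39 Y125.71
M3 S781
G1 X42.00 Y136.32 F924
G1 X31.39 Y140.71
G1 X20.78 Y136.32
G1 X16.39 Y125.71
G1 X20.78 Y115.10
G1 X31.39 Y110.71
G1 X42.00 Y115.10
G1 X46.39 Y125.71
M5
G0 X0.00 Y0.00

viewBox `0 0 185.36 263.05` with mm width/height → 1 unit = 1 mm. Flip: y_m = 263.05 − y_svg.

**Shape 1** — `<polygon>` regular polygon, stroke `#ff8800` → engrave (S229, F3719). Machine vertices: (121.22,100.85) → (126.50,137.87) → (163.34,144.29) → (180.83,111.24) → (154.80,84.39) → (121.22,100.85). Closed: final G1 returns to the first vertex.

**Shape 2** — `<circle>` circle, stroke `#008000` → cut (S781, F924). Machine vertices: (37.34,233.03) → (32.44,244.87) → (20.60,249.77) → (8.76,244.87) → (3.86,233.03) → (8.76,221.19) → (20.60,216.29) → (32.44,221.19) → (37.34,233.03). Closed: final G1 returns to the first vertex.

**Shape 3** — `<circle>` circle, stroke `#008000` → cut (S781, F924). Machine vertices: (46.39,125.71) → (42.00,136.32) → (31.39,140.71) → (20.78,136.32) → (16.39,125.71) → (20.78,115.10) → (31.39,110.71) → (42.00,115.10) → (46.39,125.71). Closed: final G1 returns to the first vertex.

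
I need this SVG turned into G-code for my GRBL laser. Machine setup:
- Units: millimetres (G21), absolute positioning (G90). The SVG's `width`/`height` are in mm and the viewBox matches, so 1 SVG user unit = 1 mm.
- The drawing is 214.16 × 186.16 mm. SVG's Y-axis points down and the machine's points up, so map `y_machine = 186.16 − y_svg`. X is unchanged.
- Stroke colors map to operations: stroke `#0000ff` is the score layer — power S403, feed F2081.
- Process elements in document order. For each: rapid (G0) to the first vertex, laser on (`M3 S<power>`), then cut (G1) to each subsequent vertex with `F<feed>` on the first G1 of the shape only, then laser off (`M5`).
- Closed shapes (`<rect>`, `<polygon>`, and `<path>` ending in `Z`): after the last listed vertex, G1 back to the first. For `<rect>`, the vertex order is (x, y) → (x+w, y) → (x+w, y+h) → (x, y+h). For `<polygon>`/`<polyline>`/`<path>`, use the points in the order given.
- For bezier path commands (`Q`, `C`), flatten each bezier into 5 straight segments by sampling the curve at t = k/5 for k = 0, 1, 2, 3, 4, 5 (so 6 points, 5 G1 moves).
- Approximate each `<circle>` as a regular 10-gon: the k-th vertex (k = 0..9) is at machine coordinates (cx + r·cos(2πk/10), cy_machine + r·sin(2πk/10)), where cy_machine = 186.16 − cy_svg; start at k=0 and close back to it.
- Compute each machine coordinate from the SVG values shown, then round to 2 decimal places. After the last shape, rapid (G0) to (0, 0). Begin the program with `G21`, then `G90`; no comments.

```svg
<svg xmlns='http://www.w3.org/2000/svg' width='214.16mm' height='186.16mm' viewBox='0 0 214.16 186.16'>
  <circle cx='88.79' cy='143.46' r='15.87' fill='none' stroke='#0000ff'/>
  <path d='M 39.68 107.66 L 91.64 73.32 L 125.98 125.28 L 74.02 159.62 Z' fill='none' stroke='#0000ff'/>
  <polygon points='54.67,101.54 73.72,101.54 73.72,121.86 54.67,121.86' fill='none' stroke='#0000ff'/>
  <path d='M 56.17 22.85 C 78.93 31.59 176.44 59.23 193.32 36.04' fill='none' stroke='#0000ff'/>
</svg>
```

G21
G90
G0 X104.66 Y42.70
M3 S403
G1 X101.63 Y52.03 F2081
G1 X93.69 Y57.79
G1 X83.89 Y57.79
G1 X75.95 Y52.03
G1 X72.92 Y42.70
G1 X75.95 Y33.37
G1 X83.89 Y27.61
G1 X93.69 Y27.61
G1 X101.63 Y33.37
G1 X104.66 Y42.70
M5
G0 X39.68 Y78.50
M3 S403
G1 X91.64 Y112.84 F2081
G1 X125.98 Y60.88
G1 X74.02 Y26.54
G1 X39.68 Y78.50
M5
G0 X54.67 Y84.62
M3 S403
G1 X73.72 Y84.62 F2081
G1 X73.72 Y64.30
G1 X54.67 Y64.30
G1 X54.67 Y84.62
M5
G0 X56.17 Y163.31
M3 S403
G1 X77.55 Y156.36 F2081
G1 X109.42 Y148.21
G1 X144.31 Y142.23
G1 X174.76 Y141.75
G1 X193.32 Y150.12
M5
G0 X0.00 Y0.00

Since the viewBox matches the mm dimensions, user units are millimetres directly. The only transform is the Y-flip y_m = 186.16 − y_svg.

Shape 1 is a circle drawn with `<circle>`. Its stroke #0000ff means score at S403, F2081. After flipping Y the toolpath is (104.66,42.70) → (101.63,52.03) → (93.69,57.79) → (83.89,57.79) → (75.95,52.03) → (72.92,42.70) → (75.95,33.37) → (83.89,27.61) → (93.69,27.61) → (101.63,33.37) → (104.66,42.70), returning to the start.

Shape 2 is a regular polygon drawn with `<path>`. Its stroke #0000ff means score at S403, F2081. After flipping Y the toolpath is (39.68,78.50) → (91.64,112.84) → (125.98,60.88) → (74.02,26.54) → (39.68,78.50), returning to the start.

Shape 3 is a rectangle drawn with `<polygon>`. Its stroke #0000ff means score at S403, F2081. After flipping Y the toolpath is (54.67,84.62) → (73.72,84.62) → (73.72,64.30) → (54.67,64.30) → (54.67,84.62), returning to the start.

Shape 4 is a cubic bezier drawn with `<path>`. Its stroke #0000ff means score at S403, F2081. After flipping Y the toolpath is (56.17,163.31) → (77.55,156.36) → (109.42,148.21) → (144.31,142.23) → (174.76,141.75) → (193.32,150.12).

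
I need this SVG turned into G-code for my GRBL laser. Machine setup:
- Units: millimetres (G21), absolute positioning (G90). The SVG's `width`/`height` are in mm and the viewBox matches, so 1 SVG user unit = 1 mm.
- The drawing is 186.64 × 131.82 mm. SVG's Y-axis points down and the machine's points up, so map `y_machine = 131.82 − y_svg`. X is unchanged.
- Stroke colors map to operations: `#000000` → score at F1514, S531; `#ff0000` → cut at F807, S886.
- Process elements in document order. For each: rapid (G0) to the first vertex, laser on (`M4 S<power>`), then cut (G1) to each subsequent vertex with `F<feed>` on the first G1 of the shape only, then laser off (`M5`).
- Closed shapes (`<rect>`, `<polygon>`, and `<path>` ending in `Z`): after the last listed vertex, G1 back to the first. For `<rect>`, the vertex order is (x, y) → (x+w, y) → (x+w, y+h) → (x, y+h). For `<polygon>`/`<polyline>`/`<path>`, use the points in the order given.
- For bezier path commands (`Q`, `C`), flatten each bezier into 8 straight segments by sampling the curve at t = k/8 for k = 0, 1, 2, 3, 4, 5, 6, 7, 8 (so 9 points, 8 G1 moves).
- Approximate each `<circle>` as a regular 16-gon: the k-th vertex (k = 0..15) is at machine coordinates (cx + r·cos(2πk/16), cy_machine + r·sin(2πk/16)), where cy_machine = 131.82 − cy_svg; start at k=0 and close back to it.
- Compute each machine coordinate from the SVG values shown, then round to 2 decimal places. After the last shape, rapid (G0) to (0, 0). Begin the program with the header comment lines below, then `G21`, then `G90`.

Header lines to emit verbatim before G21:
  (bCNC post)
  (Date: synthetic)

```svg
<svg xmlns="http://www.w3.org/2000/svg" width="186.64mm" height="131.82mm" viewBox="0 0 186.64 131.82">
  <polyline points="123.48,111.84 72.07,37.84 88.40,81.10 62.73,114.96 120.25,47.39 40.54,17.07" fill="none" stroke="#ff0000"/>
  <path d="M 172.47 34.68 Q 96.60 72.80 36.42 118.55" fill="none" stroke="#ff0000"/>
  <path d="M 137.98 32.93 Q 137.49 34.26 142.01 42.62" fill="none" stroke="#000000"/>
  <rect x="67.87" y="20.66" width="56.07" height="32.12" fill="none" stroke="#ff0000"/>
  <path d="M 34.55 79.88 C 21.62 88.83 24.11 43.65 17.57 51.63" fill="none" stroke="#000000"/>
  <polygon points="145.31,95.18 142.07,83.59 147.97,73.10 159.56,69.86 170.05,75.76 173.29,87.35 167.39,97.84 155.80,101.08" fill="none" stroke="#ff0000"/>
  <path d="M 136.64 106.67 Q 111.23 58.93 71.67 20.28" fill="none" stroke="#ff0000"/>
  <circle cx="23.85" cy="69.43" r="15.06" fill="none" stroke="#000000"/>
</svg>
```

1 u = 1 mm; y_m = 131.82 − y.

[1] `<polyline>` open polyline, #ff0000→cut S886 F807: (123.48,19.98) → (72.07,93.98) → (88.40,50.72) → (62.73,16.86) → (120.25,84.43) → (40.54,114.75)

[2] `<path>` quadratic bezier, #ff0000→cut S886 F807: (172.47,97.14) → (153.75,87.49) → (135.52,77.60) → (117.77,67.48) → (100.52,57.11) → (83.76,46.51) → (67.49,35.67) → (51.71,24.59) → (36.42,13.27)

[3] `<path>` quadratic bezier, #000000→score S531 F1514: (137.98,98.89) → (137.94,98.45) → (138.05,97.79) → (138.32,96.90) → (138.74,95.80) → (139.32,94.48) → (140.06,92.94) → (140.96,91.18) → (142.01,89.20)

[4] `<rect>` rectangle, #ff0000→cut S886 F807: (67.87,111.16) → (123.94,111.16) → (123.94,79.04) → (67.87,79.04) → (67.87,111.16) (closed)

[5] `<path>` cubic bezier, #000000→score S531 F1514: (34.55,51.94) → (30.38,50.91) → (27.36,53.70) → (25.22,59.05) → (23.66,65.70) → (22.41,72.40) → (21.16,77.88) → (19.65,80.90) → (17.57,80.19)

[6] `<polygon>` regular polygon, #ff0000→cut S886 F807: (145.31,36.64) → (142.07,48.23) → (147.97,58.72) → (159.56,61.96) → (170.05,56.06) → (173.29,44.47) → (167.39,33.98) → (155.80,30.74) → (145.31,36.64) (closed)

[7] `<path>` quadratic bezier, #ff0000→cut S886 F807: (136.64,25.15) → (130.07,36.94) → (123.05,48.45) → (115.59,59.68) → (107.69,70.62) → (99.35,81.27) → (90.57,91.65) → (81.34,101.74) → (71.67,111.54)

[8] `<circle>` circle, #000000→score S531 F1514: (38.91,62.39) → (37.76,68.15) → (34.50,73.04) → (29.61,76.30) → (23.85,77.45) → (18.09,76.30) → (13.20,73.04) → (9.94,68.15) → (8.79,62.39) → (9.94,56.63) → (13.20,51.74) → (18.09,48.48) → (23.85,47.33) → (29.61,48.48) → (34.50,51.74) → (37.76,56.63) → (38.91,62.39) (closed)

(bCNC post)
(Date: synthetic)
G21
G90
G0 X123.48 Y19.98
M4 S886
G1 X72.07 Y93.98 F807
G1 X88.40 Y50.72
G1 X62.73 Y16.86
G1 X120.25 Y84.43
G1 X40.54 Y114.75
M5
G0 X172.47 Y97.14
M4 S886
G1 X153.75 Y87.49 F807
G1 X135.52 Y77.60
G1 X117.77 Y67.48
G1 X100.52 Y57.11
G1 X83.76 Y46.51
G1 X67.49 Y35.67
G1 X51.71 Y24.59
G1 X36.42 Y13.27
M5
G0 X137.98 Y98.89
M4 S531
G1 X137.94 Y98.45 F1514
G1 X138.05 Y97.79
G1 X138.32 Y96.90
G1 X138.74 Y95.80
G1 X139.32 Y94.48
G1 X140.06 Y92.94
G1 X140.96 Y91.18
G1 X142.01 Y89.20
M5
G0 X67.87 Y111.16
M4 S886
G1 X123.94 Y111.16 F807
G1 X123.94 Y79.04
G1 X67.87 Y79.04
G1 X67.87 Y111.16
M5
G0 X34.55 Y51.94
M4 S531
G1 X30.38 Y50.91 F1514
G1 X27.36 Y53.70
G1 X25.22 Y59.05
G1 X23.66 Y65.70
G1 X22.41 Y72.40
G1 X21.16 Y77.88
G1 X19.65 Y80.90
G1 X17.57 Y80.19
M5
G0 X145.31 Y36.64
M4 S886
G1 X142.07 Y48.23 F807
G1 X147.97 Y58.72
G1 X159.56 Y61.96
G1 X170.05 Y56.06
G1 X173.29 Y44.47
G1 X167.39 Y33.98
G1 X155.80 Y30.74
G1 X145.31 Y36.64
M5
G0 X136.64 Y25.15
M4 S886
G1 X130.07 Y36.94 F807
G1 X123.05 Y48.45
G1 X115.59 Y59.68
G1 X107.69 Y70.62
G1 X99.35 Y81.27
G1 X90.57 Y91.65
G1 X81.34 Y101.74
G1 X71.67 Y111.54
M5
G0 X38.91 Y62.39
M4 S531
G1 X37.76 Y68.15 F1514
G1 X34.50 Y73.04
G1 X29.61 Y76.30
G1 X23.85 Y77.45
G1 X18.09 Y76.30
G1 X13.20 Y73.04
G1 X9.94 Y68.15
G1 X8.79 Y62.39
G1 X9.94 Y56.63
G1 X13.20 Y51.74
G1 X18.09 Y48.48
G1 X23.85 Y47.33
G1 X29.61 Y48.48
G1 X34.50 Y51.74
G1 X37.76 Y56.63
G1 X38.91 Y62.39
M5
G0 X0.00 Y0.00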